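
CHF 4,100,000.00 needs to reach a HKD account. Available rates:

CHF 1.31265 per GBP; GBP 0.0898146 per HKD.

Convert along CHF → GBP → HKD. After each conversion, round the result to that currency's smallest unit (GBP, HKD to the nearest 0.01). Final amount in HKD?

HKD 34,776,668.38

CHF 4,100,000.00 ÷ 1.31265 = GBP 3,123,452.56
GBP 3,123,452.56 ÷ 0.0898146 = HKD 34,776,668.38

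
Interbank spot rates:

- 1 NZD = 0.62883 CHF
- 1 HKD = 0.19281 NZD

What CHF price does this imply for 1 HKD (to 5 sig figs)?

1 HKD × 0.19281 = 0.19281 NZD
0.19281 NZD × 0.62883 = 0.121245 CHF

HKD/CHF = 0.12124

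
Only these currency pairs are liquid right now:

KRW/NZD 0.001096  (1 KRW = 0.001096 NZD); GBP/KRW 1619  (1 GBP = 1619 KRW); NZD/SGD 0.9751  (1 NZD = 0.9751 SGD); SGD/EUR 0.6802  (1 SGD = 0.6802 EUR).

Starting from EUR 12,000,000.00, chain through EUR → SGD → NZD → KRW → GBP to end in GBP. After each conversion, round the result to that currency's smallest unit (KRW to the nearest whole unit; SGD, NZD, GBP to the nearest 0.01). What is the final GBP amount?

GBP 10,196,193.27

EUR 12,000,000.00 ÷ 0.6802 = SGD 17,641,870.04
SGD 17,641,870.04 ÷ 0.9751 = NZD 18,092,370.05
NZD 18,092,370.05 ÷ 0.001096 = KRW 16,507,636,907
KRW 16,507,636,907 ÷ 1619 = GBP 10,196,193.27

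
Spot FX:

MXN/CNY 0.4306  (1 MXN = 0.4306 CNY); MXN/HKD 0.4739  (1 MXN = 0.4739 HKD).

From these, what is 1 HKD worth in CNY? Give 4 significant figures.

HKD/CNY = 0.9086

1 HKD ÷ 0.4739 = 2.11015 MXN
2.11015 MXN × 0.4306 = 0.908631 CNY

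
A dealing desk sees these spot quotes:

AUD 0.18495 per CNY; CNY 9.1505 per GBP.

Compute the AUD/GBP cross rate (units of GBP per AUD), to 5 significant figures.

AUD/GBP = 0.59088

1 AUD ÷ 0.18495 = 5.40687 CNY
5.40687 CNY ÷ 9.1505 = 0.590882 GBP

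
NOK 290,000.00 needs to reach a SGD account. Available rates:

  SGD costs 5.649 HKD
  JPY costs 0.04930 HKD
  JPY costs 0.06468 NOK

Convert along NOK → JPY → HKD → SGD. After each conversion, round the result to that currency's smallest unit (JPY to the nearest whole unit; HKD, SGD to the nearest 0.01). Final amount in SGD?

NOK 290,000.00 ÷ 0.06468 = JPY 4,483,612
JPY 4,483,612 × 0.04930 = HKD 221,042.07
HKD 221,042.07 ÷ 5.649 = SGD 39,129.42

SGD 39,129.42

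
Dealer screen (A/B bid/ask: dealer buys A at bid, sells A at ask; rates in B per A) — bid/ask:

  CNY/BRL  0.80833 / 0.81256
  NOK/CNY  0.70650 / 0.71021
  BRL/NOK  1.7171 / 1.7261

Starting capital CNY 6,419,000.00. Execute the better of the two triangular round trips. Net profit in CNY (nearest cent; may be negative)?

Best loop CNY → NOK → BRL → CNY:
CNY 6,419,000.00 ÷ 0.71021 (buy NOK at ask) = NOK 9,038,171.81
NOK 9,038,171.81 ÷ 1.7261 (buy BRL at ask) = BRL 5,236,180.88
BRL 5,236,180.88 ÷ 0.81256 (buy CNY at ask) = CNY 6,444,054.44

Net profit: CNY 25,054.44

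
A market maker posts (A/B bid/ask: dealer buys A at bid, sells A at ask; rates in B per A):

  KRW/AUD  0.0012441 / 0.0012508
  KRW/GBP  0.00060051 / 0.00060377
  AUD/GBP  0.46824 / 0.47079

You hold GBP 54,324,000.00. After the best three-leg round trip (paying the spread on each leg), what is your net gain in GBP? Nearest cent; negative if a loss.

Best loop GBP → AUD → KRW → GBP:
GBP 54,324,000.00 ÷ 0.47079 (buy AUD at ask) = AUD 115,389,026.95
AUD 115,389,026.95 ÷ 0.0012508 (buy KRW at ask) = KRW 92,252,180,168
KRW 92,252,180,168 × 0.00060051 (sell KRW at bid) = GBP 55,398,356.71

Net profit: GBP 1,074,356.71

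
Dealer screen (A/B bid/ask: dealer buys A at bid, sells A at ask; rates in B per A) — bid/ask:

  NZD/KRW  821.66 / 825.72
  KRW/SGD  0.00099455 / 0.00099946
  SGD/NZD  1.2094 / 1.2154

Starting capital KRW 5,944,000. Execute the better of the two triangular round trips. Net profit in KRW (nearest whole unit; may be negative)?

Best loop KRW → NZD → SGD → KRW:
KRW 5,944,000 ÷ 825.72 (buy NZD at ask) = NZD 7,198.57
NZD 7,198.57 ÷ 1.2154 (buy SGD at ask) = SGD 5,922.80
SGD 5,922.80 ÷ 0.00099946 (buy KRW at ask) = KRW 5,925,996

Net result: KRW -18,004 (no profitable arbitrage after spreads)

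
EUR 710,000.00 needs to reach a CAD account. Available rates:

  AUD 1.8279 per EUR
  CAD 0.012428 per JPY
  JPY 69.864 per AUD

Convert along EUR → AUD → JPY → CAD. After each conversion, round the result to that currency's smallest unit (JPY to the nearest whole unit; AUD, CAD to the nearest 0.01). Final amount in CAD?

CAD 1,126,848.35

EUR 710,000.00 × 1.8279 = AUD 1,297,809.00
AUD 1,297,809.00 × 69.864 = JPY 90,670,128
JPY 90,670,128 × 0.012428 = CAD 1,126,848.35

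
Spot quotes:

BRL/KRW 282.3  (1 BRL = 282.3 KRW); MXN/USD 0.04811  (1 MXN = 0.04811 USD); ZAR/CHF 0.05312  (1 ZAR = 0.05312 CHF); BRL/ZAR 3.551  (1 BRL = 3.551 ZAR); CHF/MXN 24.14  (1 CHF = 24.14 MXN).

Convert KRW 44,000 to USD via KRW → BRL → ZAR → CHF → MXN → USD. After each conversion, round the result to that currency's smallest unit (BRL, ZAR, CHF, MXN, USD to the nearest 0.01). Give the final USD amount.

KRW 44,000 ÷ 282.3 = BRL 155.86
BRL 155.86 × 3.551 = ZAR 553.46
ZAR 553.46 × 0.05312 = CHF 29.40
CHF 29.40 × 24.14 = MXN 709.72
MXN 709.72 × 0.04811 = USD 34.14

USD 34.14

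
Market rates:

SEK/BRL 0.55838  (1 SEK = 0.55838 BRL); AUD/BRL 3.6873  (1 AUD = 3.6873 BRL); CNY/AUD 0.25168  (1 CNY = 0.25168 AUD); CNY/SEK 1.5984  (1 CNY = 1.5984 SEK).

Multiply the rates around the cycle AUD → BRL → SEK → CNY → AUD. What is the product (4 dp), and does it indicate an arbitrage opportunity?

1.0398 (arbitrage exists)

Around AUD → BRL → SEK → CNY → AUD: 1 × 3.6873 ÷ 0.55838 ÷ 1.5984 × 0.25168 = 1.039781
Product > 1; profitable direction is AUD → BRL → SEK → CNY → AUD.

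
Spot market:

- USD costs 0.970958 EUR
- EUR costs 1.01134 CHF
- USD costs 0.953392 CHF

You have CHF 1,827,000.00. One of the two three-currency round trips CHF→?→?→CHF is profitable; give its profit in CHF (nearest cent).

Profit: CHF 54,761.91

Profitable loop is CHF → USD → EUR → CHF:
CHF 1,827,000.00 ÷ 0.953392 = USD 1,916,315.64
USD 1,916,315.64 × 0.970958 = EUR 1,860,662.00
EUR 1,860,662.00 × 1.01134 = CHF 1,881,761.91
Profit = CHF 1,881,761.91 − CHF 1,827,000.00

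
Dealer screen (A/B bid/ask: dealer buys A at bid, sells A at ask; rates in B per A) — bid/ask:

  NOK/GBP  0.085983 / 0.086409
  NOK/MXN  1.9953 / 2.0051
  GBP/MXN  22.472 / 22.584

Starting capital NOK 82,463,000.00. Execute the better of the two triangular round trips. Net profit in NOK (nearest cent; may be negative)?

Net profit: NOK 1,852,513.37

Best loop NOK → MXN → GBP → NOK:
NOK 82,463,000.00 × 1.9953 (sell NOK at bid) = MXN 164,538,423.90
MXN 164,538,423.90 ÷ 22.584 (buy GBP at ask) = GBP 7,285,619.20
GBP 7,285,619.20 ÷ 0.086409 (buy NOK at ask) = NOK 84,315,513.37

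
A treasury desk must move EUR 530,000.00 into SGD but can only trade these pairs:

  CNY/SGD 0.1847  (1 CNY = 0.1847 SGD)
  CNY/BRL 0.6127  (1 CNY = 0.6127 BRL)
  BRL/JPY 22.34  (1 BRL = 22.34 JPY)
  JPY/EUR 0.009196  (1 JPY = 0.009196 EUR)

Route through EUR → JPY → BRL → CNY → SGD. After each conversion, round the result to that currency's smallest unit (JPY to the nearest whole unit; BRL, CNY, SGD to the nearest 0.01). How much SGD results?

SGD 777,701.18

EUR 530,000.00 ÷ 0.009196 = JPY 57,633,754
JPY 57,633,754 ÷ 22.34 = BRL 2,579,845.75
BRL 2,579,845.75 ÷ 0.6127 = CNY 4,210,618.17
CNY 4,210,618.17 × 0.1847 = SGD 777,701.18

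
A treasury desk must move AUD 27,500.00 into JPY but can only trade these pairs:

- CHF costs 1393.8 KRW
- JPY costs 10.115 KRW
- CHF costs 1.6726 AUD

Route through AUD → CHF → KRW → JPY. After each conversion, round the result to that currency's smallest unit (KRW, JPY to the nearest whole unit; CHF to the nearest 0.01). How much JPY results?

AUD 27,500.00 ÷ 1.6726 = CHF 16,441.47
CHF 16,441.47 × 1393.8 = KRW 22,916,121
KRW 22,916,121 ÷ 10.115 = JPY 2,265,558

JPY 2,265,558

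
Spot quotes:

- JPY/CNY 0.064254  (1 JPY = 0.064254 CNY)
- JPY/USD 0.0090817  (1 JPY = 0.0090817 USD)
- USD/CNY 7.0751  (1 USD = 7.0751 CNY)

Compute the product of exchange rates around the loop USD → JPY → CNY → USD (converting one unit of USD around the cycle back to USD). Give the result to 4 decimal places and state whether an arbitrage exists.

1.0000 (no arbitrage)

Around USD → JPY → CNY → USD: 1 ÷ 0.0090817 × 0.064254 ÷ 7.0751 = 1.000001
Product ≈ 1 (deviation 0.000%, within rounding noise).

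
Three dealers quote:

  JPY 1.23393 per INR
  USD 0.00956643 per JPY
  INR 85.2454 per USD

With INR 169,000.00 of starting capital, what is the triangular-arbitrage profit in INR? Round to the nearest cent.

Profitable loop is INR → JPY → USD → INR:
INR 169,000.00 × 1.23393 = JPY 208,534
JPY 208,534 × 0.00956643 = USD 1,994.93
USD 1,994.93 × 85.2454 = INR 170,058.40
Profit = INR 170,058.40 − INR 169,000.00

Profit: INR 1,058.40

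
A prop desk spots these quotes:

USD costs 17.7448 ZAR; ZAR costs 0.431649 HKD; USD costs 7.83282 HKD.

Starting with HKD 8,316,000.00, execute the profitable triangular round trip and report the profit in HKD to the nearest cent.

Profit: HKD 188,147.40

Profitable loop is HKD → ZAR → USD → HKD:
HKD 8,316,000.00 ÷ 0.431649 = ZAR 19,265,653.34
ZAR 19,265,653.34 ÷ 17.7448 = USD 1,085,706.99
USD 1,085,706.99 × 7.83282 = HKD 8,504,147.40
Profit = HKD 8,504,147.40 − HKD 8,316,000.00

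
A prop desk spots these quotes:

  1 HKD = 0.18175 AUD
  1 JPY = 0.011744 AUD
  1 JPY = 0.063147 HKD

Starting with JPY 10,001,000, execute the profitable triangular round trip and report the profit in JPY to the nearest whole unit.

Profitable loop is JPY → AUD → HKD → JPY:
JPY 10,001,000 × 0.011744 = AUD 117,451.74
AUD 117,451.74 ÷ 0.18175 = HKD 646,226.93
HKD 646,226.93 ÷ 0.063147 = JPY 10,233,692
Profit = JPY 10,233,692 − JPY 10,001,000

Profit: JPY 232,692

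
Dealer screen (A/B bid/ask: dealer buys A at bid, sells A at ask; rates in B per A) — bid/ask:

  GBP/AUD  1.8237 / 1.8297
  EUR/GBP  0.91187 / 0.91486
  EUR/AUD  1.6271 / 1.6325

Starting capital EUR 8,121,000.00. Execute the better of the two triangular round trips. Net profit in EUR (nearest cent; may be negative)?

Net profit: EUR 151,611.83

Best loop EUR → GBP → AUD → EUR:
EUR 8,121,000.00 × 0.91187 (sell EUR at bid) = GBP 7,405,296.27
GBP 7,405,296.27 × 1.8237 (sell GBP at bid) = AUD 13,505,038.81
AUD 13,505,038.81 ÷ 1.6325 (buy EUR at ask) = EUR 8,272,611.83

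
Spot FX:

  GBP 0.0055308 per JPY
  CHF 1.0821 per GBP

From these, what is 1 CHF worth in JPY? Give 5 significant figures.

1 CHF ÷ 1.0821 = 0.924129 GBP
0.924129 GBP ÷ 0.0055308 = 167.088 JPY

CHF/JPY = 167.09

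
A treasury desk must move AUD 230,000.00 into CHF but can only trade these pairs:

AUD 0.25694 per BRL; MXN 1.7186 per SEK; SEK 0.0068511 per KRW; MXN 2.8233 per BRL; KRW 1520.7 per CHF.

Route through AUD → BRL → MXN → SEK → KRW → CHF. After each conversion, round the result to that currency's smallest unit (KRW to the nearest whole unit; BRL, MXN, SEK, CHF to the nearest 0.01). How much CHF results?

CHF 141,147.92

AUD 230,000.00 ÷ 0.25694 = BRL 895,150.62
BRL 895,150.62 × 2.8233 = MXN 2,527,278.75
MXN 2,527,278.75 ÷ 1.7186 = SEK 1,470,545.07
SEK 1,470,545.07 ÷ 0.0068511 = KRW 214,643,644
KRW 214,643,644 ÷ 1520.7 = CHF 141,147.92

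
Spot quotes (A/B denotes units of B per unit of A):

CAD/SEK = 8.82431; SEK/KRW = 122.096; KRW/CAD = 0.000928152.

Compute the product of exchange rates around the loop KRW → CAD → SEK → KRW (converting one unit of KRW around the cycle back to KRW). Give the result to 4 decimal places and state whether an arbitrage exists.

Around KRW → CAD → SEK → KRW: 1 × 0.000928152 × 8.82431 × 122.096 = 1.000003
Product ≈ 1 (deviation 0.000%, within rounding noise).

1.0000 (no arbitrage)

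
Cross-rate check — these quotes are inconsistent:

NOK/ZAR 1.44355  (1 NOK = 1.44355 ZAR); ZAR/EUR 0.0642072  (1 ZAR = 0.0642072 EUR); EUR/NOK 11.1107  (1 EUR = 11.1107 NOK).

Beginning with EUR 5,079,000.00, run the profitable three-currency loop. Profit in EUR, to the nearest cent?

Profit: EUR 151,403.53

Profitable loop is EUR → NOK → ZAR → EUR:
EUR 5,079,000.00 × 11.1107 = NOK 56,431,245.30
NOK 56,431,245.30 × 1.44355 = ZAR 81,461,324.15
ZAR 81,461,324.15 × 0.0642072 = EUR 5,230,403.53
Profit = EUR 5,230,403.53 − EUR 5,079,000.00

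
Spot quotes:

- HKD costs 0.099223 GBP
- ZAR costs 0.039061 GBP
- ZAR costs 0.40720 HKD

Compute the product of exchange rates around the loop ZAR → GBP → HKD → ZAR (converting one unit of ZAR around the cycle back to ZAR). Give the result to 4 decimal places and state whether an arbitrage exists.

0.9668 (arbitrage exists)

Around ZAR → GBP → HKD → ZAR: 1 × 0.039061 ÷ 0.099223 ÷ 0.40720 = 0.966770
Product < 1; profitable direction is ZAR → HKD → GBP → ZAR.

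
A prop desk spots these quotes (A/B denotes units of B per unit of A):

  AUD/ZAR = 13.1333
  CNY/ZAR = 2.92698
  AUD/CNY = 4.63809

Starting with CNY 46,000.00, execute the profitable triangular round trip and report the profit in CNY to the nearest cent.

Profitable loop is CNY → ZAR → AUD → CNY:
CNY 46,000.00 × 2.92698 = ZAR 134,641.08
ZAR 134,641.08 ÷ 13.1333 = AUD 10,251.88
AUD 10,251.88 × 4.63809 = CNY 47,549.16
Profit = CNY 47,549.16 − CNY 46,000.00

Profit: CNY 1,549.16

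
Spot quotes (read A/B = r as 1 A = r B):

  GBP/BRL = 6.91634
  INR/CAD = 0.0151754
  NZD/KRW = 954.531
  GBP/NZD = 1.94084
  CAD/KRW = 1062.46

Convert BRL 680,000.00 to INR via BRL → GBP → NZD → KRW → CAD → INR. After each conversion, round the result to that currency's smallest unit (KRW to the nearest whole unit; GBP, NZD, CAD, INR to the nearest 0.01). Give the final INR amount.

INR 11,296,908.81

BRL 680,000.00 ÷ 6.91634 = GBP 98,317.90
GBP 98,317.90 × 1.94084 = NZD 190,819.31
NZD 190,819.31 × 954.531 = KRW 182,142,947
KRW 182,142,947 ÷ 1062.46 = CAD 171,435.11
CAD 171,435.11 ÷ 0.0151754 = INR 11,296,908.81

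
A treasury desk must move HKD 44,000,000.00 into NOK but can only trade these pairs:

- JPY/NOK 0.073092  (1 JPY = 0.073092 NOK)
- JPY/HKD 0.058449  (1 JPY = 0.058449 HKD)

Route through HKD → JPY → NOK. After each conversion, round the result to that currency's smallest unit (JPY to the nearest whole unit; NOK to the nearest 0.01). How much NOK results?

NOK 55,023,148.37

HKD 44,000,000.00 ÷ 0.058449 = JPY 752,793,033
JPY 752,793,033 × 0.073092 = NOK 55,023,148.37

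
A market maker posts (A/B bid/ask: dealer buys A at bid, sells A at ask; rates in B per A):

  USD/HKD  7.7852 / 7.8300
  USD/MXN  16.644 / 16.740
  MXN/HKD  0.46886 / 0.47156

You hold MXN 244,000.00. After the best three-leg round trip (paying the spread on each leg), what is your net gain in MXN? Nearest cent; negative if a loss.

Best loop MXN → HKD → USD → MXN:
MXN 244,000.00 × 0.46886 (sell MXN at bid) = HKD 114,401.84
HKD 114,401.84 ÷ 7.8300 (buy USD at ask) = USD 14,610.71
USD 14,610.71 × 16.644 (sell USD at bid) = MXN 243,180.62

Net result: MXN -819.38 (no profitable arbitrage after spreads)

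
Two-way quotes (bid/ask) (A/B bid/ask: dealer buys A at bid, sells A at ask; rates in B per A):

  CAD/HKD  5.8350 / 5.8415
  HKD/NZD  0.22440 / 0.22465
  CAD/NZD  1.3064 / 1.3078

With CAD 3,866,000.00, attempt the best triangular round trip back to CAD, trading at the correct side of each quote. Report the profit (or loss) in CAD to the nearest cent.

Net profit: CAD 4,652.92

Best loop CAD → HKD → NZD → CAD:
CAD 3,866,000.00 × 5.8350 (sell CAD at bid) = HKD 22,558,110.00
HKD 22,558,110.00 × 0.22440 (sell HKD at bid) = NZD 5,062,039.88
NZD 5,062,039.88 ÷ 1.3078 (buy CAD at ask) = CAD 3,870,652.92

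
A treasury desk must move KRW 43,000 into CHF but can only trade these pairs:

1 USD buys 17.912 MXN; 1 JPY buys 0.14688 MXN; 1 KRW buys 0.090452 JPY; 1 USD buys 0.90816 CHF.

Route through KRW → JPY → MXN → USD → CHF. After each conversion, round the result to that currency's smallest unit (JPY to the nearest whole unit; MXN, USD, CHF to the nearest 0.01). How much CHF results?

CHF 28.96

KRW 43,000 × 0.090452 = JPY 3,889
JPY 3,889 × 0.14688 = MXN 571.22
MXN 571.22 ÷ 17.912 = USD 31.89
USD 31.89 × 0.90816 = CHF 28.96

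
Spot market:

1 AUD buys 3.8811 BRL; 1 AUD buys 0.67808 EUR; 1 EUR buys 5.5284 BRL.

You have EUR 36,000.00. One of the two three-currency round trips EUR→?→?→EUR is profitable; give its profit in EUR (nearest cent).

Profit: EUR 1,271.51

Profitable loop is EUR → AUD → BRL → EUR:
EUR 36,000.00 ÷ 0.67808 = AUD 53,091.08
AUD 53,091.08 × 3.8811 = BRL 206,051.79
BRL 206,051.79 ÷ 5.5284 = EUR 37,271.51
Profit = EUR 37,271.51 − EUR 36,000.00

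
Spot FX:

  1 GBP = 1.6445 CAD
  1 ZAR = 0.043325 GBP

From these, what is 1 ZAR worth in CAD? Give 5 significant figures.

ZAR/CAD = 0.071248

1 ZAR × 0.043325 = 0.043325 GBP
0.043325 GBP × 1.6445 = 0.071248 CAD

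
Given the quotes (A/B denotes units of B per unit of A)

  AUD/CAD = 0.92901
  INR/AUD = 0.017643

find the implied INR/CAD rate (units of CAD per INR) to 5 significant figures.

1 INR × 0.017643 = 0.017643 AUD
0.017643 AUD × 0.92901 = 0.0163905 CAD

INR/CAD = 0.016391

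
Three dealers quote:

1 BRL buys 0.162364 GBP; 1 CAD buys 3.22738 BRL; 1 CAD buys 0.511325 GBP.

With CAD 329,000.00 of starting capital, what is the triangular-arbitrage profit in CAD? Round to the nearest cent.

Profit: CAD 8,162.07

Profitable loop is CAD → BRL → GBP → CAD:
CAD 329,000.00 × 3.22738 = BRL 1,061,808.02
BRL 1,061,808.02 × 0.162364 = GBP 172,399.40
GBP 172,399.40 ÷ 0.511325 = CAD 337,162.07
Profit = CAD 337,162.07 − CAD 329,000.00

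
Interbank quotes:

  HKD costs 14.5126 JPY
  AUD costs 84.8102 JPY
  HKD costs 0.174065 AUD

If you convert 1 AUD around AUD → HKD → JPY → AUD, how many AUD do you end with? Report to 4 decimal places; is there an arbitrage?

Around AUD → HKD → JPY → AUD: 1 ÷ 0.174065 × 14.5126 ÷ 84.8102 = 0.983073
Product < 1; profitable direction is AUD → JPY → HKD → AUD.

0.9831 (arbitrage exists)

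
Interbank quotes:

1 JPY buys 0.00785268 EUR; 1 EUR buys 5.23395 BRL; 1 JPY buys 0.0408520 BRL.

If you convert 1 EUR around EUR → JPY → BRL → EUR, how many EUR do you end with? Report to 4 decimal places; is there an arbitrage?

0.9940 (arbitrage exists)

Around EUR → JPY → BRL → EUR: 1 ÷ 0.00785268 × 0.0408520 ÷ 5.23395 = 0.993953
Product < 1; profitable direction is EUR → BRL → JPY → EUR.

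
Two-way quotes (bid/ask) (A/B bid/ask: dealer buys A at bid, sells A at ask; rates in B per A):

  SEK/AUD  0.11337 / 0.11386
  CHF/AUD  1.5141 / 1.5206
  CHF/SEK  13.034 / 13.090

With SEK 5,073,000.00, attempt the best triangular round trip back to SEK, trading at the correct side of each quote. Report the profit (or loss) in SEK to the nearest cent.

Best loop SEK → CHF → AUD → SEK:
SEK 5,073,000.00 ÷ 13.090 (buy CHF at ask) = CHF 387,547.75
CHF 387,547.75 × 1.5141 (sell CHF at bid) = AUD 586,786.04
AUD 586,786.04 ÷ 0.11386 (buy SEK at ask) = SEK 5,153,574.94

Net profit: SEK 80,574.94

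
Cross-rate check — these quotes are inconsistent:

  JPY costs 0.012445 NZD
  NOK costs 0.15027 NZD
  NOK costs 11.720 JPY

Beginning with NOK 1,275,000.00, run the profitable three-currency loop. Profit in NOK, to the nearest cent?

Profit: NOK 38,590.38

Profitable loop is NOK → NZD → JPY → NOK:
NOK 1,275,000.00 × 0.15027 = NZD 191,594.25
NZD 191,594.25 ÷ 0.012445 = JPY 15,395,279
JPY 15,395,279 ÷ 11.720 = NOK 1,313,590.38
Profit = NOK 1,313,590.38 − NOK 1,275,000.00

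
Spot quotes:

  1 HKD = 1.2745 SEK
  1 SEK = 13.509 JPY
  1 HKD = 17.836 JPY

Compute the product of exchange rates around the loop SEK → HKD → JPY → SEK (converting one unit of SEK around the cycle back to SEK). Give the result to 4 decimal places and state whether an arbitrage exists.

1.0359 (arbitrage exists)

Around SEK → HKD → JPY → SEK: 1 ÷ 1.2745 × 17.836 ÷ 13.509 = 1.035940
Product > 1; profitable direction is SEK → HKD → JPY → SEK.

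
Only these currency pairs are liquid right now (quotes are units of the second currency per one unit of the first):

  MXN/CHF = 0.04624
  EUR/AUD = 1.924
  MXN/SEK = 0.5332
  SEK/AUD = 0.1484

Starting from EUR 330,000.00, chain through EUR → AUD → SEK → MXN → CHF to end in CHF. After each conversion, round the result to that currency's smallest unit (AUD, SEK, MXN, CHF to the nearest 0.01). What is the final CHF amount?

EUR 330,000.00 × 1.924 = AUD 634,920.00
AUD 634,920.00 ÷ 0.1484 = SEK 4,278,436.66
SEK 4,278,436.66 ÷ 0.5332 = MXN 8,024,074.76
MXN 8,024,074.76 × 0.04624 = CHF 371,033.22

CHF 371,033.22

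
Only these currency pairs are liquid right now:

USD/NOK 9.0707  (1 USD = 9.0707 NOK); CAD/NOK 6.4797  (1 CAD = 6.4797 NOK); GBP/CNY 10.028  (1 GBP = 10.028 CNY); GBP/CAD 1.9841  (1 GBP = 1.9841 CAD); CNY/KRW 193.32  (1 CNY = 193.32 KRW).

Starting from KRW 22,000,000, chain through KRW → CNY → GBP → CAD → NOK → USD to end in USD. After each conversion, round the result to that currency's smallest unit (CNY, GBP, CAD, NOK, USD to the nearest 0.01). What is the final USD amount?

USD 16,084.56

KRW 22,000,000 ÷ 193.32 = CNY 113,800.95
CNY 113,800.95 ÷ 10.028 = GBP 11,348.32
GBP 11,348.32 × 1.9841 = CAD 22,516.20
CAD 22,516.20 × 6.4797 = NOK 145,898.22
NOK 145,898.22 ÷ 9.0707 = USD 16,084.56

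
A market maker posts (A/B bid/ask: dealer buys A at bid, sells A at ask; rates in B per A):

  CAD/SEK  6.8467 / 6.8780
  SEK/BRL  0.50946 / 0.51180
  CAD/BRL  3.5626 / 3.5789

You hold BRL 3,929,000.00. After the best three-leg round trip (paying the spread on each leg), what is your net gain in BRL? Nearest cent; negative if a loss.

Net profit: BRL 47,368.63

Best loop BRL → SEK → CAD → BRL:
BRL 3,929,000.00 ÷ 0.51180 (buy SEK at ask) = SEK 7,676,826.89
SEK 7,676,826.89 ÷ 6.8780 (buy CAD at ask) = CAD 1,116,142.32
CAD 1,116,142.32 × 3.5626 (sell CAD at bid) = BRL 3,976,368.63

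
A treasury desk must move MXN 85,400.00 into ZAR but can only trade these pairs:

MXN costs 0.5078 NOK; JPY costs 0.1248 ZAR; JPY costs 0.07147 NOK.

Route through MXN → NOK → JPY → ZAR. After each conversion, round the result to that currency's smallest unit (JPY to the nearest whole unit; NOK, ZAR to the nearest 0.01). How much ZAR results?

MXN 85,400.00 × 0.5078 = NOK 43,366.12
NOK 43,366.12 ÷ 0.07147 = JPY 606,774
JPY 606,774 × 0.1248 = ZAR 75,725.40

ZAR 75,725.40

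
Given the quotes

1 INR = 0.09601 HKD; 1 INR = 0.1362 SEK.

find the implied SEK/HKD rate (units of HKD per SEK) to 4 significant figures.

SEK/HKD = 0.7049

1 SEK ÷ 0.1362 = 7.34214 INR
7.34214 INR × 0.09601 = 0.704919 HKD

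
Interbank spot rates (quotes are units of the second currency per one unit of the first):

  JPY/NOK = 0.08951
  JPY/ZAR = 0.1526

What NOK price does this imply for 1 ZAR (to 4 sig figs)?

ZAR/NOK = 0.5866

1 ZAR ÷ 0.1526 = 6.55308 JPY
6.55308 JPY × 0.08951 = 0.586566 NOK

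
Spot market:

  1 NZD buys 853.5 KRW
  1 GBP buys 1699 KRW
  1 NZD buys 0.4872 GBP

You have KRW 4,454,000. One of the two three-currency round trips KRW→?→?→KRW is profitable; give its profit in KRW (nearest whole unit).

Profit: KRW 138,541

Profitable loop is KRW → GBP → NZD → KRW:
KRW 4,454,000 ÷ 1699 = GBP 2,621.54
GBP 2,621.54 ÷ 0.4872 = NZD 5,380.83
NZD 5,380.83 × 853.5 = KRW 4,592,541
Profit = KRW 4,592,541 − KRW 4,454,000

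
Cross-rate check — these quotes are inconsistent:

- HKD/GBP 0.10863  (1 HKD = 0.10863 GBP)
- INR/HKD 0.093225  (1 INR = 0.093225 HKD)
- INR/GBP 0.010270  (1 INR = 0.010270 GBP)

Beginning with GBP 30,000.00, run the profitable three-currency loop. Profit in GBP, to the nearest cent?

Profit: GBP 423.52

Profitable loop is GBP → HKD → INR → GBP:
GBP 30,000.00 ÷ 0.10863 = HKD 276,166.80
HKD 276,166.80 ÷ 0.093225 = INR 2,962,368.51
INR 2,962,368.51 × 0.010270 = GBP 30,423.52
Profit = GBP 30,423.52 − GBP 30,000.00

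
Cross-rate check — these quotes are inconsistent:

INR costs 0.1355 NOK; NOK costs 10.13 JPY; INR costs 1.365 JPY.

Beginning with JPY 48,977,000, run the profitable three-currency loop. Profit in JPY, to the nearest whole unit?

Profitable loop is JPY → INR → NOK → JPY:
JPY 48,977,000 ÷ 1.365 = INR 35,880,586.08
INR 35,880,586.08 × 0.1355 = NOK 4,861,819.41
NOK 4,861,819.41 × 10.13 = JPY 49,250,231
Profit = JPY 49,250,231 − JPY 48,977,000

Profit: JPY 273,231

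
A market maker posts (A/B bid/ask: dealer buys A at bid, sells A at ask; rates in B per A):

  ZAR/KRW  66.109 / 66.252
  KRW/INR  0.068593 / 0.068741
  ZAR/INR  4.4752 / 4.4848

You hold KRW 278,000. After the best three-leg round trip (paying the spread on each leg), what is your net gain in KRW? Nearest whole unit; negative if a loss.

Net profit: KRW 3,088

Best loop KRW → INR → ZAR → KRW:
KRW 278,000 × 0.068593 (sell KRW at bid) = INR 19,068.85
INR 19,068.85 ÷ 4.4848 (buy ZAR at ask) = ZAR 4,251.89
ZAR 4,251.89 × 66.109 (sell ZAR at bid) = KRW 281,088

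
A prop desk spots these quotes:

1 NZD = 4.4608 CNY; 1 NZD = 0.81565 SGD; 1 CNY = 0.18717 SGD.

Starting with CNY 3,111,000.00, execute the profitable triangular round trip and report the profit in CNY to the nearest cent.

Profitable loop is CNY → SGD → NZD → CNY:
CNY 3,111,000.00 × 0.18717 = SGD 582,285.87
SGD 582,285.87 ÷ 0.81565 = NZD 713,891.83
NZD 713,891.83 × 4.4608 = CNY 3,184,528.67
Profit = CNY 3,184,528.67 − CNY 3,111,000.00

Profit: CNY 73,528.67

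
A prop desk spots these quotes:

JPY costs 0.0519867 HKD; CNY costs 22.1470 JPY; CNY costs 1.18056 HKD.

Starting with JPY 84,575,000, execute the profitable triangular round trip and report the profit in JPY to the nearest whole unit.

Profit: JPY 2,145,728

Profitable loop is JPY → CNY → HKD → JPY:
JPY 84,575,000 ÷ 22.1470 = CNY 3,818,801.64
CNY 3,818,801.64 × 1.18056 = HKD 4,508,324.47
HKD 4,508,324.47 ÷ 0.0519867 = JPY 86,720,728
Profit = JPY 86,720,728 − JPY 84,575,000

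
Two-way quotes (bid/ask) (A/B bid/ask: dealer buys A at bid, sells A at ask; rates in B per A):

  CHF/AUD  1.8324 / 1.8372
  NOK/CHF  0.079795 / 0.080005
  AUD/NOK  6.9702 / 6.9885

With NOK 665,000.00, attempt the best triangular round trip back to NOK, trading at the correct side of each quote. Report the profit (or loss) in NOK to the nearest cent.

Best loop NOK → CHF → AUD → NOK:
NOK 665,000.00 × 0.079795 (sell NOK at bid) = CHF 53,063.68
CHF 53,063.68 × 1.8324 (sell CHF at bid) = AUD 97,233.88
AUD 97,233.88 × 6.9702 (sell AUD at bid) = NOK 677,739.58

Net profit: NOK 12,739.58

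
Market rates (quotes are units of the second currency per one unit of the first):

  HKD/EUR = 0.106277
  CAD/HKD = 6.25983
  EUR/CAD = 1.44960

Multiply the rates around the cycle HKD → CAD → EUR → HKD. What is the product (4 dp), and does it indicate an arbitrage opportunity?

1.0369 (arbitrage exists)

Around HKD → CAD → EUR → HKD: 1 ÷ 6.25983 ÷ 1.44960 ÷ 0.106277 = 1.036931
Product > 1; profitable direction is HKD → CAD → EUR → HKD.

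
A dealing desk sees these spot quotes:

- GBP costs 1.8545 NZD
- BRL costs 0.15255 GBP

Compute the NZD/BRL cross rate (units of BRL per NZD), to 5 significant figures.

NZD/BRL = 3.5348

1 NZD ÷ 1.8545 = 0.539229 GBP
0.539229 GBP ÷ 0.15255 = 3.53477 BRL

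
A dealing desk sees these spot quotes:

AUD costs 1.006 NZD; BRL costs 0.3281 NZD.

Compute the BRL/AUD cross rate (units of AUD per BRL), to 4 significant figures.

1 BRL × 0.3281 = 0.3281 NZD
0.3281 NZD ÷ 1.006 = 0.326143 AUD

BRL/AUD = 0.3261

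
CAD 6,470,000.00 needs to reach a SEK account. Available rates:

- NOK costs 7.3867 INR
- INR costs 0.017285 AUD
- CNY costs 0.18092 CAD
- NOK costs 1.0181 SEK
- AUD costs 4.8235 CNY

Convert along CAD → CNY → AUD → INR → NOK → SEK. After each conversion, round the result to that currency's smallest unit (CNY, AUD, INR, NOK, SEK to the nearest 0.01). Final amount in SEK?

CAD 6,470,000.00 ÷ 0.18092 = CNY 35,761,662.61
CNY 35,761,662.61 ÷ 4.8235 = AUD 7,414,048.43
AUD 7,414,048.43 ÷ 0.017285 = INR 428,929,617.01
INR 428,929,617.01 ÷ 7.3867 = NOK 58,067,826.91
NOK 58,067,826.91 × 1.0181 = SEK 59,118,854.58

SEK 59,118,854.58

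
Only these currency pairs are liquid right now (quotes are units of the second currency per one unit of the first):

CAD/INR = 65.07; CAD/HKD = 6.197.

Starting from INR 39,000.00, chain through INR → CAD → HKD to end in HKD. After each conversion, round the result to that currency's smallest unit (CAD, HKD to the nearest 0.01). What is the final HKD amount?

INR 39,000.00 ÷ 65.07 = CAD 599.35
CAD 599.35 × 6.197 = HKD 3,714.17

HKD 3,714.17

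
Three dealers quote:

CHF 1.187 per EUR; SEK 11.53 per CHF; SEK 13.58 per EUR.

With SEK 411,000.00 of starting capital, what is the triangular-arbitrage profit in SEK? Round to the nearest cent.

Profitable loop is SEK → EUR → CHF → SEK:
SEK 411,000.00 ÷ 13.58 = EUR 30,265.10
EUR 30,265.10 × 1.187 = CHF 35,924.67
CHF 35,924.67 × 11.53 = SEK 414,211.43
Profit = SEK 414,211.43 − SEK 411,000.00

Profit: SEK 3,211.43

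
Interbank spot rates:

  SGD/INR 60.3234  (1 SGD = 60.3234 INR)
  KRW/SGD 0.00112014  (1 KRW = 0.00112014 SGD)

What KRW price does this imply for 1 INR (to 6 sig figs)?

INR/KRW = 14.7993

1 INR ÷ 60.3234 = 0.0165773 SGD
0.0165773 SGD ÷ 0.00112014 = 14.7993 KRW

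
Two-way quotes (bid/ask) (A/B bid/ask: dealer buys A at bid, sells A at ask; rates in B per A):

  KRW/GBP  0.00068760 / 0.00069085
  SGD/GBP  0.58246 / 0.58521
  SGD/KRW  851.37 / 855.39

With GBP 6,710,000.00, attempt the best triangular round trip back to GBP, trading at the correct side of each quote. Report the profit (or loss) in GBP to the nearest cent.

Net profit: GBP 2,201.60

Best loop GBP → SGD → KRW → GBP:
GBP 6,710,000.00 ÷ 0.58521 (buy SGD at ask) = SGD 11,465,969.48
SGD 11,465,969.48 × 851.37 (sell SGD at bid) = KRW 9,761,782,437
KRW 9,761,782,437 × 0.00068760 (sell KRW at bid) = GBP 6,712,201.60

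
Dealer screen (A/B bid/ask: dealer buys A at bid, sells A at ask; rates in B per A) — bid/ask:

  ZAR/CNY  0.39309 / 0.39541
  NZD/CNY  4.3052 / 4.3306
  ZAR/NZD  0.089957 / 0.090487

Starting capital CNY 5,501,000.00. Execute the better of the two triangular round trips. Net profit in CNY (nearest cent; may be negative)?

Net profit: CNY 17,224.68

Best loop CNY → NZD → ZAR → CNY:
CNY 5,501,000.00 ÷ 4.3306 (buy NZD at ask) = NZD 1,270,262.78
NZD 1,270,262.78 ÷ 0.090487 (buy ZAR at ask) = ZAR 14,038,069.35
ZAR 14,038,069.35 × 0.39309 (sell ZAR at bid) = CNY 5,518,224.68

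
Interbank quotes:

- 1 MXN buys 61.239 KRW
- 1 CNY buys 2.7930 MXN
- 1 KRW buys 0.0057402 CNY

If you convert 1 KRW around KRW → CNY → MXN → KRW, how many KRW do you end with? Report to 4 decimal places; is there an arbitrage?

0.9818 (arbitrage exists)

Around KRW → CNY → MXN → KRW: 1 × 0.0057402 × 2.7930 × 61.239 = 0.981807
Product < 1; profitable direction is KRW → MXN → CNY → KRW.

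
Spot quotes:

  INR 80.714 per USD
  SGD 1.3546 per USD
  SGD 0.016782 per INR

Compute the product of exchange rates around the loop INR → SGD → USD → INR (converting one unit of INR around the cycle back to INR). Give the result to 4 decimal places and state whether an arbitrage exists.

1.0000 (no arbitrage)

Around INR → SGD → USD → INR: 1 × 0.016782 ÷ 1.3546 × 80.714 = 0.999957
Product ≈ 1 (deviation 0.004%, within rounding noise).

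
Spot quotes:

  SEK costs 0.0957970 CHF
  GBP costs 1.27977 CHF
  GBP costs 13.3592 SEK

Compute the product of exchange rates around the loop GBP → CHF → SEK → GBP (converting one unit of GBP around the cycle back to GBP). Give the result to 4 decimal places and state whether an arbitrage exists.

Around GBP → CHF → SEK → GBP: 1 × 1.27977 ÷ 0.0957970 ÷ 13.3592 = 0.999999
Product ≈ 1 (deviation 0.000%, within rounding noise).

1.0000 (no arbitrage)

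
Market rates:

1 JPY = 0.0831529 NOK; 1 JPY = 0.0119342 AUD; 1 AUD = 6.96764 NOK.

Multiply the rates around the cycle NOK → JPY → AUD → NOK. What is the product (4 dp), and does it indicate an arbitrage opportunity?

1.0000 (no arbitrage)

Around NOK → JPY → AUD → NOK: 1 ÷ 0.0831529 × 0.0119342 × 6.96764 = 1.000004
Product ≈ 1 (deviation 0.000%, within rounding noise).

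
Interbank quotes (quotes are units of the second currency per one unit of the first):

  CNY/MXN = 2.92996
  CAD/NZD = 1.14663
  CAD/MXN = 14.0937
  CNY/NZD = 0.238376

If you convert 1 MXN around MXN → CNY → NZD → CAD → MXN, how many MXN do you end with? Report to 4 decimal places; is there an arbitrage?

1.0000 (no arbitrage)

Around MXN → CNY → NZD → CAD → MXN: 1 ÷ 2.92996 × 0.238376 ÷ 1.14663 × 14.0937 = 1.000006
Product ≈ 1 (deviation 0.001%, within rounding noise).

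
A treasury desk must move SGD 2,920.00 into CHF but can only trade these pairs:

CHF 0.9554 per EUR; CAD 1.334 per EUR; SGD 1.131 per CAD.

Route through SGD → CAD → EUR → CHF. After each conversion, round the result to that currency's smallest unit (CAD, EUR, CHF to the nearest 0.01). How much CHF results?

CHF 1,849.05

SGD 2,920.00 ÷ 1.131 = CAD 2,581.79
CAD 2,581.79 ÷ 1.334 = EUR 1,935.37
EUR 1,935.37 × 0.9554 = CHF 1,849.05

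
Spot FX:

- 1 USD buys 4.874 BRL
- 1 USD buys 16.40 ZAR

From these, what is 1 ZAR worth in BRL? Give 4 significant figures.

ZAR/BRL = 0.2972

1 ZAR ÷ 16.40 = 0.0609756 USD
0.0609756 USD × 4.874 = 0.297195 BRL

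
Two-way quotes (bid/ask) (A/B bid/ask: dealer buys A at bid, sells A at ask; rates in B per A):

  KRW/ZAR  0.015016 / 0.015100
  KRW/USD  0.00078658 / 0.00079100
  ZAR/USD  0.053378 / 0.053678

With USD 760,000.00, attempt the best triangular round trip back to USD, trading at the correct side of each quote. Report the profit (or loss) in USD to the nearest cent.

Net profit: USD 10,111.60

Best loop USD → KRW → ZAR → USD:
USD 760,000.00 ÷ 0.00079100 (buy KRW at ask) = KRW 960,809,102
KRW 960,809,102 × 0.015016 (sell KRW at bid) = ZAR 14,427,509.48
ZAR 14,427,509.48 × 0.053378 (sell ZAR at bid) = USD 770,111.60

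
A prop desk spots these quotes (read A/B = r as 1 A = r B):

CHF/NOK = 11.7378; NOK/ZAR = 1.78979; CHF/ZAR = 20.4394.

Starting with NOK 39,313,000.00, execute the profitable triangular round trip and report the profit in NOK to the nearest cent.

Profitable loop is NOK → ZAR → CHF → NOK:
NOK 39,313,000.00 × 1.78979 = ZAR 70,362,014.27
ZAR 70,362,014.27 ÷ 20.4394 = CHF 3,442,469.66
CHF 3,442,469.66 × 11.7378 = NOK 40,407,020.32
Profit = NOK 40,407,020.32 − NOK 39,313,000.00

Profit: NOK 1,094,020.32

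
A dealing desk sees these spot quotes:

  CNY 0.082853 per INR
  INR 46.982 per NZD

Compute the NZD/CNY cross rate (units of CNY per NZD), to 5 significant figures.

1 NZD × 46.982 = 46.982 INR
46.982 INR × 0.082853 = 3.8926 CNY

NZD/CNY = 3.8926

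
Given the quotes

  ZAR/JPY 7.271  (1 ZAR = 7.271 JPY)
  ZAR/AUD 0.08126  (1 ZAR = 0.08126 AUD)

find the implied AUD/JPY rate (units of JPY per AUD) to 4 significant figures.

AUD/JPY = 89.48

1 AUD ÷ 0.08126 = 12.3062 ZAR
12.3062 ZAR × 7.271 = 89.4782 JPY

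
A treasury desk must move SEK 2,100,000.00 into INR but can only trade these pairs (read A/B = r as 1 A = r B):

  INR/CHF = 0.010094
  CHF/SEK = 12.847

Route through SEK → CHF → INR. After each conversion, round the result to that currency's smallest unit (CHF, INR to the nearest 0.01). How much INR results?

SEK 2,100,000.00 ÷ 12.847 = CHF 163,462.29
CHF 163,462.29 ÷ 0.010094 = INR 16,194,005.35

INR 16,194,005.35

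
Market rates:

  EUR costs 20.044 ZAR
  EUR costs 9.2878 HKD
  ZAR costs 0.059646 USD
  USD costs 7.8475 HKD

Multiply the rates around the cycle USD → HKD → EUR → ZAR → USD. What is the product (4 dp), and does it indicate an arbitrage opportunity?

1.0101 (arbitrage exists)

Around USD → HKD → EUR → ZAR → USD: 1 × 7.8475 ÷ 9.2878 × 20.044 × 0.059646 = 1.010146
Product > 1; profitable direction is USD → HKD → EUR → ZAR → USD.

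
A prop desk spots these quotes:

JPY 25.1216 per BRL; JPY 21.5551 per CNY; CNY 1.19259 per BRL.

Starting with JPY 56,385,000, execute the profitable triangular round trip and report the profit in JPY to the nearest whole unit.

Profit: JPY 1,312,566

Profitable loop is JPY → BRL → CNY → JPY:
JPY 56,385,000 ÷ 25.1216 = BRL 2,244,482.84
BRL 2,244,482.84 × 1.19259 = CNY 2,676,747.78
CNY 2,676,747.78 × 21.5551 = JPY 57,697,566
Profit = JPY 57,697,566 − JPY 56,385,000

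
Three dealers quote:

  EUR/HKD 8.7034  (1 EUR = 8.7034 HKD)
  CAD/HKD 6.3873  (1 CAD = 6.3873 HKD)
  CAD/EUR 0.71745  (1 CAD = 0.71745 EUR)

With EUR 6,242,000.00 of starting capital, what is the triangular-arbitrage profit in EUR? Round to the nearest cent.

Profitable loop is EUR → CAD → HKD → EUR:
EUR 6,242,000.00 ÷ 0.71745 = CAD 8,700,257.86
CAD 8,700,257.86 × 6.3873 = HKD 55,571,157.01
HKD 55,571,157.01 ÷ 8.7034 = EUR 6,384,994.03
Profit = EUR 6,384,994.03 − EUR 6,242,000.00

Profit: EUR 142,994.03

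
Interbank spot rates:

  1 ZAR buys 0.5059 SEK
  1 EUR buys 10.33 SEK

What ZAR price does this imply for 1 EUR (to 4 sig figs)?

EUR/ZAR = 20.42

1 EUR × 10.33 = 10.33 SEK
10.33 SEK ÷ 0.5059 = 20.4191 ZAR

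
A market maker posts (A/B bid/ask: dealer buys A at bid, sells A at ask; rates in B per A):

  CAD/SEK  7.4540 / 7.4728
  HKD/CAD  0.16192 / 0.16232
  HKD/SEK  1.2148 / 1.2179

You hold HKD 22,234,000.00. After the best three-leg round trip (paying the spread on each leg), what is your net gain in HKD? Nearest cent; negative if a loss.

Best loop HKD → SEK → CAD → HKD:
HKD 22,234,000.00 × 1.2148 (sell HKD at bid) = SEK 27,009,863.20
SEK 27,009,863.20 ÷ 7.4728 (buy CAD at ask) = CAD 3,614,423.40
CAD 3,614,423.40 ÷ 0.16232 (buy HKD at ask) = HKD 22,267,270.84

Net profit: HKD 33,270.84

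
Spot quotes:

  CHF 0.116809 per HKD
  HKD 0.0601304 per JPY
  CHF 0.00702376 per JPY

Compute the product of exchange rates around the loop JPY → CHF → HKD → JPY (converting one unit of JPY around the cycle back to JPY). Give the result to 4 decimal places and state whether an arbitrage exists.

Around JPY → CHF → HKD → JPY: 1 × 0.00702376 ÷ 0.116809 ÷ 0.0601304 = 0.999998
Product ≈ 1 (deviation 0.000%, within rounding noise).

1.0000 (no arbitrage)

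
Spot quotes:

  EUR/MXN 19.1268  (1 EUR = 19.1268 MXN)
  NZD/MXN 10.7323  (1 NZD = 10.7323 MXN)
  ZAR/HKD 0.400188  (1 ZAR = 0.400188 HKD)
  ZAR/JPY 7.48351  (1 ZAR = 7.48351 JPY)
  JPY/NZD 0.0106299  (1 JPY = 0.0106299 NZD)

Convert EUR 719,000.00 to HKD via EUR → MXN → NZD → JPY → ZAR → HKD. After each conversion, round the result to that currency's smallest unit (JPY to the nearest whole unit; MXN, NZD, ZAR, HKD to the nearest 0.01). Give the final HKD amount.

EUR 719,000.00 × 19.1268 = MXN 13,752,169.20
MXN 13,752,169.20 ÷ 10.7323 = NZD 1,281,381.36
NZD 1,281,381.36 ÷ 0.0106299 = JPY 120,545,006
JPY 120,545,006 ÷ 7.48351 = ZAR 16,108,083.77
ZAR 16,108,083.77 × 0.400188 = HKD 6,446,261.83

HKD 6,446,261.83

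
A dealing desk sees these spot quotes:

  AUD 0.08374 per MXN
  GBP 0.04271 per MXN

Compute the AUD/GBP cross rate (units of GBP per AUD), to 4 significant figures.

1 AUD ÷ 0.08374 = 11.9417 MXN
11.9417 MXN × 0.04271 = 0.510031 GBP

AUD/GBP = 0.5100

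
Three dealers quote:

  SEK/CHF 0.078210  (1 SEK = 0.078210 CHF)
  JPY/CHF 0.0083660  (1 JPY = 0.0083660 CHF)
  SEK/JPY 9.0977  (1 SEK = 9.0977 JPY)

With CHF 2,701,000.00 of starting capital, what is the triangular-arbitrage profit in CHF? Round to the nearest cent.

Profitable loop is CHF → JPY → SEK → CHF:
CHF 2,701,000.00 ÷ 0.0083660 = JPY 322,854,411
JPY 322,854,411 ÷ 9.0977 = SEK 35,487,476.03
SEK 35,487,476.03 × 0.078210 = CHF 2,775,475.50
Profit = CHF 2,775,475.50 − CHF 2,701,000.00

Profit: CHF 74,475.50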